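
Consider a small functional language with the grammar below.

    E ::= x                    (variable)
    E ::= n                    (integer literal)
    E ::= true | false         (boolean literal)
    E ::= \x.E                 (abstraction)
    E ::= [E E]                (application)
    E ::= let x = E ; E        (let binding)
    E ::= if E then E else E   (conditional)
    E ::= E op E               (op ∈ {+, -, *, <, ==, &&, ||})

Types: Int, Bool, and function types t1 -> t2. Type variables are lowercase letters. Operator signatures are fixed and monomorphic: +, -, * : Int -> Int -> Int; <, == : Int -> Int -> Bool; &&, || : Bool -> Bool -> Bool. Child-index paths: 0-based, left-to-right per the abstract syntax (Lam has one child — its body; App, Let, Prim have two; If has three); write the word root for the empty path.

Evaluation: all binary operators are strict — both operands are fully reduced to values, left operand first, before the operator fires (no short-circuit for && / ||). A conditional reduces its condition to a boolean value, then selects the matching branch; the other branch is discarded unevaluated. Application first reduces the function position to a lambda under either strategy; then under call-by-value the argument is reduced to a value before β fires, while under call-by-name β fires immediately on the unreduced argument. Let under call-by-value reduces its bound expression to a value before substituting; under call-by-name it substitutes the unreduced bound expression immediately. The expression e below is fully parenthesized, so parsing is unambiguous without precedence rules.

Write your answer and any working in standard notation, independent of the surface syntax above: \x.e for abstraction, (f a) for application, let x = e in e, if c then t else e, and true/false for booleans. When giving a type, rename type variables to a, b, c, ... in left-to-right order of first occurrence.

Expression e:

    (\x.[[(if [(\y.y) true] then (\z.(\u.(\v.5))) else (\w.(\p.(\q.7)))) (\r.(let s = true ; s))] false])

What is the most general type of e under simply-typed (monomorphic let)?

Answer: a -> b -> Int

Working:
y : b
\y._ : b -> b
  unify b -> b ~ Bool -> c
  unify b ~ Bool
  unify Bool ~ c
_ _ : Bool
  unify Bool ~ Bool
\v._ : f -> Int
\u._ : e -> f -> Int
\z._ : d -> e -> f -> Int
\q._ : i -> Int
\p._ : h -> i -> Int
\w._ : g -> h -> i -> Int
  unify d -> e -> f -> Int ~ g -> h -> i -> Int
  unify d ~ g
  unify e -> f -> Int ~ h -> i -> Int
  unify e ~ h
  unify f -> Int ~ i -> Int
  unify f ~ i
  unify Int ~ Int
let s : Bool
s : Bool
\r._ : j -> Bool
  unify g -> h -> i -> Int ~ (j -> Bool) -> k
  unify g ~ j -> Bool
  unify h -> i -> Int ~ k
_ _ : h -> i -> Int
  unify h -> i -> Int ~ Bool -> l
  unify h ~ Bool
  unify i -> Int ~ l
_ _ : i -> Int
\x._ : a -> i -> Int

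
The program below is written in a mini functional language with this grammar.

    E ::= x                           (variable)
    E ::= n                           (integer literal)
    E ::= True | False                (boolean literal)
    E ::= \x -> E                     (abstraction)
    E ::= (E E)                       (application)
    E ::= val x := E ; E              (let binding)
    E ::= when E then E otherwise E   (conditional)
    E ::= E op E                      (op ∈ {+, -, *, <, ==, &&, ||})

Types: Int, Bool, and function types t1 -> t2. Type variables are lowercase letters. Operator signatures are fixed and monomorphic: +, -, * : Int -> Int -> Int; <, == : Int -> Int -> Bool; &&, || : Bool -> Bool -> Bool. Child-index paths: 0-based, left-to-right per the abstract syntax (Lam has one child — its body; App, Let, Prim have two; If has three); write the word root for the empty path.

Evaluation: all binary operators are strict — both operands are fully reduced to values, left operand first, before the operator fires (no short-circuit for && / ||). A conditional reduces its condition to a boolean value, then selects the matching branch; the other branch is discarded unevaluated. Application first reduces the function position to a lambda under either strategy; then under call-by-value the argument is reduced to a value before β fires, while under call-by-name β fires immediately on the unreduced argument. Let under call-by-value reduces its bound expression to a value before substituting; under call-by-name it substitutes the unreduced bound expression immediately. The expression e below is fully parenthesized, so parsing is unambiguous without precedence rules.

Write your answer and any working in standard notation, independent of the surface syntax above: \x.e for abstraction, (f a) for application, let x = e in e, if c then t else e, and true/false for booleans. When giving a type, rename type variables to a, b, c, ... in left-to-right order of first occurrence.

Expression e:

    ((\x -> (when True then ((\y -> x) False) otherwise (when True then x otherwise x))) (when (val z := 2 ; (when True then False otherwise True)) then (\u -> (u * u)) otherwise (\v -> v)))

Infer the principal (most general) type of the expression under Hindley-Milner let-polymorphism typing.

Working:
  unify Bool ~ Bool
x : a
\y._ : b -> a
  unify b -> a ~ Bool -> c
  unify b ~ Bool
  unify a ~ c
_ _ : c
  unify Bool ~ Bool
x : c
x : c
  unify c ~ c
  unify c ~ c
\x._ : c -> c
let z : Int
  unify Bool ~ Bool
  unify Bool ~ Bool
  unify Bool ~ Bool
u : d
  unify d ~ Int
u : Int
  unify Int ~ Int
\u._ : Int -> Int
v : e
\v._ : e -> e
  unify Int -> Int ~ e -> e
  unify Int ~ e
  unify Int ~ Int
  unify c -> c ~ (Int -> Int) -> f
  unify c ~ Int -> Int
  unify Int -> Int ~ f
_ _ : Int -> Int

Answer: Int -> Int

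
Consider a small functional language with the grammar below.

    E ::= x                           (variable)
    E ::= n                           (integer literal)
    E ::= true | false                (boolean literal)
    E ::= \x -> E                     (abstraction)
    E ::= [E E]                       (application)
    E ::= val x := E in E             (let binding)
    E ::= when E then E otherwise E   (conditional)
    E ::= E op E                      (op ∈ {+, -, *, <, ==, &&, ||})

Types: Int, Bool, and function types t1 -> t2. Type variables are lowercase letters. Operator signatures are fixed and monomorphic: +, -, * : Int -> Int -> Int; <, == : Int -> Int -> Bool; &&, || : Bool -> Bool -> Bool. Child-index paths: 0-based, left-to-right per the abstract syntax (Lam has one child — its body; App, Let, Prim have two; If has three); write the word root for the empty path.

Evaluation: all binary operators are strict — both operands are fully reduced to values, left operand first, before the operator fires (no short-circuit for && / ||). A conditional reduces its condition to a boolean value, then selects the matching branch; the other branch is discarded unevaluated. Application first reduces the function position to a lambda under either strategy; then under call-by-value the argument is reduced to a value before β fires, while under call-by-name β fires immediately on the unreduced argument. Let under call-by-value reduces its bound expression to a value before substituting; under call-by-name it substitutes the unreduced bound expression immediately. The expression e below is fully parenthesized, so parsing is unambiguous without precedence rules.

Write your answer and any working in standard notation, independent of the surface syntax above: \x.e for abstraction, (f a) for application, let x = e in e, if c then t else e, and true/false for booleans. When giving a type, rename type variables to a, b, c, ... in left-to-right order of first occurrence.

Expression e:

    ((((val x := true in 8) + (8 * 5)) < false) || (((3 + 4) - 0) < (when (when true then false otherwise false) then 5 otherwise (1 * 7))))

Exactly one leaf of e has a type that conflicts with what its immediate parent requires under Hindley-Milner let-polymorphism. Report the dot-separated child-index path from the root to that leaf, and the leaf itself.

Working:
let x : Bool
  unify Int ~ Int
  unify Int ~ Int
  unify Int ~ Int
  unify Int ~ Int
  unify Int ~ Int
  unify Bool ~ Int
  FAIL: mismatch Bool ~ Int

Answer: 0.1 : false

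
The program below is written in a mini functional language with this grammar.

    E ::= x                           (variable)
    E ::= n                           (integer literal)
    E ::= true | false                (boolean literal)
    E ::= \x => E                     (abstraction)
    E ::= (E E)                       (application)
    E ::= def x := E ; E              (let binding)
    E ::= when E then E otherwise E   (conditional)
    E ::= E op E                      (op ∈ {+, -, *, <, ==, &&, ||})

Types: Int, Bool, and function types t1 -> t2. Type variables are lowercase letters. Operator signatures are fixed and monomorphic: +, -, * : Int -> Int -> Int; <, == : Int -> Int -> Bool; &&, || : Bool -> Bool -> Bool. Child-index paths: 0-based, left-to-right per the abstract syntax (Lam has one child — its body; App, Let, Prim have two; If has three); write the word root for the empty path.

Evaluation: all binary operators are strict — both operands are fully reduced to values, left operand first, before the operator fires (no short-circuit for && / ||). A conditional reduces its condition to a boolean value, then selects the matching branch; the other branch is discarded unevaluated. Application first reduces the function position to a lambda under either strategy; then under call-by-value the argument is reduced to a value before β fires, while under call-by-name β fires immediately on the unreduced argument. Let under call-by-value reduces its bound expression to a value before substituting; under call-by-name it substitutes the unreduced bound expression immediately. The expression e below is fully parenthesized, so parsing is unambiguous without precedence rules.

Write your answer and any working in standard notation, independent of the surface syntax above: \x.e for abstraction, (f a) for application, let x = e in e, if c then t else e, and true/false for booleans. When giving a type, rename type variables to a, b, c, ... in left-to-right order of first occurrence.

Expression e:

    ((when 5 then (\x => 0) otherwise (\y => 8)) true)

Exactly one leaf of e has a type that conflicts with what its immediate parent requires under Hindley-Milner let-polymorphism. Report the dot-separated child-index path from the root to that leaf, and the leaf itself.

Answer: 0.0 : 5

Working:
  unify Int ~ Bool
  FAIL: mismatch Int ~ Bool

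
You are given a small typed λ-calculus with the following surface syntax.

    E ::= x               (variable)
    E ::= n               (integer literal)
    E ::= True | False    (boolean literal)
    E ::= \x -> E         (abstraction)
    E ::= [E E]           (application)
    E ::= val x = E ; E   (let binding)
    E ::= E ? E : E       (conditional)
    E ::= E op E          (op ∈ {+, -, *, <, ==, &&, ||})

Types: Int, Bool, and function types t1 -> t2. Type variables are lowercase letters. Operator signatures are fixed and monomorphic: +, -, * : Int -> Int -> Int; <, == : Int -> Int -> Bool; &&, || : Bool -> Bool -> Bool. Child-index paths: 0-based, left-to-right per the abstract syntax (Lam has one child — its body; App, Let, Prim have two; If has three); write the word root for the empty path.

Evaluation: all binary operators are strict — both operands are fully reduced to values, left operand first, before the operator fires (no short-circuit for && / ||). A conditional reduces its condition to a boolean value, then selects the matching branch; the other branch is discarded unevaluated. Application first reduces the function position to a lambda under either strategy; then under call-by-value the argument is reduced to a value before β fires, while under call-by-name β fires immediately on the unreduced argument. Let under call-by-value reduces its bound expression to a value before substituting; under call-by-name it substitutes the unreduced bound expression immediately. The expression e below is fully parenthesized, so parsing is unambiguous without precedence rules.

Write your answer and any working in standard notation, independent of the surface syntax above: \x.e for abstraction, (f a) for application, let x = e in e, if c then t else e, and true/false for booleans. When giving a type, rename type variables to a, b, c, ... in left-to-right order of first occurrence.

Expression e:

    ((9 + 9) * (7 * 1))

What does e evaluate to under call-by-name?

Trace:
step 0: ((9 + 9) * (7 * 1))
step 1: [delta@0] (18 * (7 * 1))
step 2: [delta@1] (18 * 7)
step 3: [delta@root] 126

Answer: 126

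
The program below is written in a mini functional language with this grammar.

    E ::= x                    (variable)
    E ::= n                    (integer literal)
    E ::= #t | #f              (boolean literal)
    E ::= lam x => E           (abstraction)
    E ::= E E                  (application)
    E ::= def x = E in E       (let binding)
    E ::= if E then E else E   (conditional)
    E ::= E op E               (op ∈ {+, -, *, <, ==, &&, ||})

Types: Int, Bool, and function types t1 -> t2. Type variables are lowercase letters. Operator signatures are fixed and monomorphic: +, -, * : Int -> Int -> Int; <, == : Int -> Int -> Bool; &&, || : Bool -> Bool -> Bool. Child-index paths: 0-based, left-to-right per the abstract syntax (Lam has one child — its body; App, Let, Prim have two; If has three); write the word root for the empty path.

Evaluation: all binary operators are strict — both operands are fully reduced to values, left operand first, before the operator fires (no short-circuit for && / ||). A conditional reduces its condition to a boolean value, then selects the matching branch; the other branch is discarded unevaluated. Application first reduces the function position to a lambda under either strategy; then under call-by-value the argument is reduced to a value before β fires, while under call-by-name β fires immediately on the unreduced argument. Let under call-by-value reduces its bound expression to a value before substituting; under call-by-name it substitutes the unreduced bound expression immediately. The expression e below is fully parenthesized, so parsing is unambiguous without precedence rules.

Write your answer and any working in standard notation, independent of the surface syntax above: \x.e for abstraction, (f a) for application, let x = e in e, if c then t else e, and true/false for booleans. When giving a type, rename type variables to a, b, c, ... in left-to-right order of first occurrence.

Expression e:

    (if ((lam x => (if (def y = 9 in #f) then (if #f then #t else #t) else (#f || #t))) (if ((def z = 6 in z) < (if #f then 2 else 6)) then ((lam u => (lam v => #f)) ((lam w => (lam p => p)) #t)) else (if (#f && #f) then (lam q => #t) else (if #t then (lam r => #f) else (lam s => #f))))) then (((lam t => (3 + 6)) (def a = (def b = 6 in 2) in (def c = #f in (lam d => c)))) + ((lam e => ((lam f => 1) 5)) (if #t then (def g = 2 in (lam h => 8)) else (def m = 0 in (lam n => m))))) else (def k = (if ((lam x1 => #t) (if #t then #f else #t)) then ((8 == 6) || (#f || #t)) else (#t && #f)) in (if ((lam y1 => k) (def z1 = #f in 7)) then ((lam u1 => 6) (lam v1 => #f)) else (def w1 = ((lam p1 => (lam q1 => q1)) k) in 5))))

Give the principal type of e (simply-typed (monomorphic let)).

Answer: Int

Working:
let y : Int
  unify Bool ~ Bool
  unify Bool ~ Bool
  unify Bool ~ Bool
  unify Bool ~ Bool
  unify Bool ~ Bool
  unify Bool ~ Bool
\x._ : a -> Bool
let z : Int
z : Int
  unify Int ~ Int
  unify Bool ~ Bool
  unify Int ~ Int
  unify Int ~ Int
  unify Bool ~ Bool
\v._ : c -> Bool
\u._ : b -> c -> Bool
p : e
\p._ : e -> e
\w._ : d -> e -> e
  unify d -> e -> e ~ Bool -> f
  unify d ~ Bool
  unify e -> e ~ f
_ _ : e -> e
  unify b -> c -> Bool ~ (e -> e) -> g
  unify b ~ e -> e
  unify c -> Bool ~ g
_ _ : c -> Bool
  unify Bool ~ Bool
  unify Bool ~ Bool
  unify Bool ~ Bool
\q._ : h -> Bool
  unify Bool ~ Bool
\r._ : i -> Bool
\s._ : j -> Bool
  unify i -> Bool ~ j -> Bool
  unify i ~ j
  unify Bool ~ Bool
  unify h -> Bool ~ j -> Bool
  unify h ~ j
  unify Bool ~ Bool
  unify c -> Bool ~ j -> Bool
  unify c ~ j
  unify Bool ~ Bool
  unify a -> Bool ~ (j -> Bool) -> k
  unify a ~ j -> Bool
  unify Bool ~ k
_ _ : Bool
  unify Bool ~ Bool
  unify Int ~ Int
  unify Int ~ Int
\t._ : l -> Int
let b : Int
let a : Int
let c : Bool
c : Bool
\d._ : m -> Bool
  unify l -> Int ~ (m -> Bool) -> n
  unify l ~ m -> Bool
  unify Int ~ n
_ _ : Int
  unify Int ~ Int
\f._ : p -> Int
  unify p -> Int ~ Int -> q
  unify p ~ Int
  unify Int ~ q
_ _ : Int
\e._ : o -> Int
  unify Bool ~ Bool
let g : Int
\h._ : r -> Int
let m : Int
m : Int
\n._ : s -> Int
  unify r -> Int ~ s -> Int
  unify r ~ s
  unify Int ~ Int
  unify o -> Int ~ (s -> Int) -> t
  unify o ~ s -> Int
  unify Int ~ t
_ _ : Int
  unify Int ~ Int
\x1._ : u -> Bool
  unify Bool ~ Bool
  unify Bool ~ Bool
  unify u -> Bool ~ Bool -> v
  unify u ~ Bool
  unify Bool ~ v
_ _ : Bool
  unify Bool ~ Bool
  unify Int ~ Int
  unify Int ~ Int
  unify Bool ~ Bool
  unify Bool ~ Bool
  unify Bool ~ Bool
  unify Bool ~ Bool
  unify Bool ~ Bool
  unify Bool ~ Bool
  unify Bool ~ Bool
let k : Bool
k : Bool
\y1._ : w -> Bool
let z1 : Bool
  unify w -> Bool ~ Int -> x
  unify w ~ Int
  unify Bool ~ x
_ _ : Bool
  unify Bool ~ Bool
\u1._ : y -> Int
\v1._ : z -> Bool
  unify y -> Int ~ (z -> Bool) -> t26
  unify y ~ z -> Bool
  unify Int ~ t26
_ _ : Int
q1 : t28
\q1._ : t28 -> t28
\p1._ : t27 -> t28 -> t28
k : Bool
  unify t27 -> t28 -> t28 ~ Bool -> t29
  unify t27 ~ Bool
  unify t28 -> t28 ~ t29
_ _ : t28 -> t28
let w1 : t28 -> t28
  unify Int ~ Int
  unify Int ~ Int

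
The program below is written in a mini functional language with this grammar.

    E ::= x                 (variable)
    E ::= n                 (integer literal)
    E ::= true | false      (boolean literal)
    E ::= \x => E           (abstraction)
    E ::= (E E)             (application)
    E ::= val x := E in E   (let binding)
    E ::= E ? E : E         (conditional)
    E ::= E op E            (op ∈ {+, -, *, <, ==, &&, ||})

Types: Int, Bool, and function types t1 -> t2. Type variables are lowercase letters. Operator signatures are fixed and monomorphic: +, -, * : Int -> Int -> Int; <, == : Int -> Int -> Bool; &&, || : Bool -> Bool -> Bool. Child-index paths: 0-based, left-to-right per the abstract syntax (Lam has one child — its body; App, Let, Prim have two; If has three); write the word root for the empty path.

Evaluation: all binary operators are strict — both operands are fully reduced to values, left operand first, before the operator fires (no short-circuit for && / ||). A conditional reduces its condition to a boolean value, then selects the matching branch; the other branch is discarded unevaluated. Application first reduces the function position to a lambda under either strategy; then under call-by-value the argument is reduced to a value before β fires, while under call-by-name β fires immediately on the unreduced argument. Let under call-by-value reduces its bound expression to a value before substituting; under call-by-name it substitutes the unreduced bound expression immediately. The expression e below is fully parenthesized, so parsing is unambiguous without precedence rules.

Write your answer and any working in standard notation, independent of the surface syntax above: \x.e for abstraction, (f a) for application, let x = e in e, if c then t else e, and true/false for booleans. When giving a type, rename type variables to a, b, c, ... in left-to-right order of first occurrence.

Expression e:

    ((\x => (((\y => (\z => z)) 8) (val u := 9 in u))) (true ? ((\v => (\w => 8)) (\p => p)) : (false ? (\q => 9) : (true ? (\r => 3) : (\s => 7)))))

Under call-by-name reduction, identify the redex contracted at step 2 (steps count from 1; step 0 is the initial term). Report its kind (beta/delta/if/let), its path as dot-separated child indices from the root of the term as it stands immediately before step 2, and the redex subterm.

Answer: beta at 0 : ((\y.(\z.z)) 8)

Derivation:
step 0: ((\x.(((\y.(\z.z)) 8) (let u = 9 in u))) (if true then ((\v.(\w.8)) (\p.p)) else (if false then (\q.9) else (if true then (\r.3) else (\s.7)))))
step 1: [beta@root] (((\y.(\z.z)) 8) (let u = 9 in u))
step 2: [beta@0] ((\z.z) (let u = 9 in u))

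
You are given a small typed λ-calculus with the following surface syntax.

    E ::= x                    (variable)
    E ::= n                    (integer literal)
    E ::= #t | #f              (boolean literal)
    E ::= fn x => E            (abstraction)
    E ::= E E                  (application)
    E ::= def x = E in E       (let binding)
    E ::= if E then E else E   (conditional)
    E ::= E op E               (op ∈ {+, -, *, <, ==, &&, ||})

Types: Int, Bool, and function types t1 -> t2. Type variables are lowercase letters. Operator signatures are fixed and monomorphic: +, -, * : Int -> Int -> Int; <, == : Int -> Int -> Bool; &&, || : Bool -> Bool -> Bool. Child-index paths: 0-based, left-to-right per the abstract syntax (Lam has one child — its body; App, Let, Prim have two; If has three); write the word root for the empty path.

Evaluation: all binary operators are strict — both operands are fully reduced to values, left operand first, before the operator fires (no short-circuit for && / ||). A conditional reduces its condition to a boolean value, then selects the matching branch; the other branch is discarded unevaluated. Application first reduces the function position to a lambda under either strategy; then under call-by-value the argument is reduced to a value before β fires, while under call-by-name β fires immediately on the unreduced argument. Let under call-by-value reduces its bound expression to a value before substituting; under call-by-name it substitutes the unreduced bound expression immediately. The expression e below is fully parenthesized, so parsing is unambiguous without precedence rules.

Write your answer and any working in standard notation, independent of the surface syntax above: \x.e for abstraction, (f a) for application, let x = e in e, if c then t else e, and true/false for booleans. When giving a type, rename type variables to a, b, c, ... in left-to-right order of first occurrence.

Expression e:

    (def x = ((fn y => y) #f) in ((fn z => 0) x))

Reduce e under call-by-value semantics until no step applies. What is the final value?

Derivation:
step 0: (let x = ((\y.y) false) in ((\z.0) x))
step 1: [beta@0] (let x = false in ((\z.0) x))
step 2: [let@root] ((\z.0) false)
step 3: [beta@root] 0

Answer: 0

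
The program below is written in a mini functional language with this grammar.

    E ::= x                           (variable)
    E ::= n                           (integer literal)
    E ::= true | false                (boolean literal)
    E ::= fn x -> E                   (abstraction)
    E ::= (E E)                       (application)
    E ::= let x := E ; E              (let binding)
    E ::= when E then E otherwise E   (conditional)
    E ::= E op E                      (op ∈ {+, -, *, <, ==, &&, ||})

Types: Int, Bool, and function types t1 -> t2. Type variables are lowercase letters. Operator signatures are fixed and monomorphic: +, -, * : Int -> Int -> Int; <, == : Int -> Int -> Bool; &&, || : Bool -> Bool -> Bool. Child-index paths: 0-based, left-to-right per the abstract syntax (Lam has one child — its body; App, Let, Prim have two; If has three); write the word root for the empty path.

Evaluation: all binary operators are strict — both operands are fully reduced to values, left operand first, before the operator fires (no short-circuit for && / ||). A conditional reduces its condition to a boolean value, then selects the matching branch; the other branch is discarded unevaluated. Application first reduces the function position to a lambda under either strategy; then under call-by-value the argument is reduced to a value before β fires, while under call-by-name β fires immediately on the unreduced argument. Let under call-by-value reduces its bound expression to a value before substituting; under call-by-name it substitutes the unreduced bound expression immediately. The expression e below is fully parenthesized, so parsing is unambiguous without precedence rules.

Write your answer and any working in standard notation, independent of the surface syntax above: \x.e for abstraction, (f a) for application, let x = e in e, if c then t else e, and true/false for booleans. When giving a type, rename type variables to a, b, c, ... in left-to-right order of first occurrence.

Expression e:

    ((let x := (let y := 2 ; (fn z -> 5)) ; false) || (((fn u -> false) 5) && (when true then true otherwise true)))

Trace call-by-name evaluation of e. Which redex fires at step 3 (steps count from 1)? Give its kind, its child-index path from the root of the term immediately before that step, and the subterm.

Trace:
step 0: ((let x = (let y = 2 in (\z.5)) in false) || (((\u.false) 5) && (if true then true else true)))
step 1: [let@0] (false || (((\u.false) 5) && (if true then true else true)))
step 2: [beta@1.0] (false || (false && (if true then true else true)))
step 3: [if@1.1] (false || (false && true))

Answer: if at 1.1 : (if true then true else true)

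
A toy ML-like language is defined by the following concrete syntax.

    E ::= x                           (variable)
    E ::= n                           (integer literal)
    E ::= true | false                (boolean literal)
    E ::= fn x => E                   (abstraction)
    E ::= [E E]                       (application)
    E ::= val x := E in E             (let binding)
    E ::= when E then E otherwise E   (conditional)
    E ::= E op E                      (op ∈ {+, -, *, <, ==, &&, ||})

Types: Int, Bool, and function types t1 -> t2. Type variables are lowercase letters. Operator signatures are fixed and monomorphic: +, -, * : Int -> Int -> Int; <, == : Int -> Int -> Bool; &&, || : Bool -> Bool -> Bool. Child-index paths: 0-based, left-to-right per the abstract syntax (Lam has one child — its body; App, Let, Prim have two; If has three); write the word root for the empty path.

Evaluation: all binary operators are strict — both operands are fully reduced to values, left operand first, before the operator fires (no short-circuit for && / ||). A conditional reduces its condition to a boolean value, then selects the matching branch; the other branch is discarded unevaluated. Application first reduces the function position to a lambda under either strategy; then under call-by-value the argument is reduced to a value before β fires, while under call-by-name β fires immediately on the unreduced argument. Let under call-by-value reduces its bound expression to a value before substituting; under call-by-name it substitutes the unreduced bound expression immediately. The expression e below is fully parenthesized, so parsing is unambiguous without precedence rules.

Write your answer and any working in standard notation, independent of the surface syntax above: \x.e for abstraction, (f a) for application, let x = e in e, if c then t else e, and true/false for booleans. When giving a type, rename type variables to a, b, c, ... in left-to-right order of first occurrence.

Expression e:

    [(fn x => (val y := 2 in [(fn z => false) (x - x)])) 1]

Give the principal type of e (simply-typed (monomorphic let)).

Working:
let y : Int
\z._ : b -> Bool
x : a
  unify a ~ Int
x : Int
  unify Int ~ Int
  unify b -> Bool ~ Int -> c
  unify b ~ Int
  unify Bool ~ c
_ _ : Bool
\x._ : Int -> Bool
  unify Int -> Bool ~ Int -> d
  unify Int ~ Int
  unify Bool ~ d
_ _ : Bool

Answer: Bool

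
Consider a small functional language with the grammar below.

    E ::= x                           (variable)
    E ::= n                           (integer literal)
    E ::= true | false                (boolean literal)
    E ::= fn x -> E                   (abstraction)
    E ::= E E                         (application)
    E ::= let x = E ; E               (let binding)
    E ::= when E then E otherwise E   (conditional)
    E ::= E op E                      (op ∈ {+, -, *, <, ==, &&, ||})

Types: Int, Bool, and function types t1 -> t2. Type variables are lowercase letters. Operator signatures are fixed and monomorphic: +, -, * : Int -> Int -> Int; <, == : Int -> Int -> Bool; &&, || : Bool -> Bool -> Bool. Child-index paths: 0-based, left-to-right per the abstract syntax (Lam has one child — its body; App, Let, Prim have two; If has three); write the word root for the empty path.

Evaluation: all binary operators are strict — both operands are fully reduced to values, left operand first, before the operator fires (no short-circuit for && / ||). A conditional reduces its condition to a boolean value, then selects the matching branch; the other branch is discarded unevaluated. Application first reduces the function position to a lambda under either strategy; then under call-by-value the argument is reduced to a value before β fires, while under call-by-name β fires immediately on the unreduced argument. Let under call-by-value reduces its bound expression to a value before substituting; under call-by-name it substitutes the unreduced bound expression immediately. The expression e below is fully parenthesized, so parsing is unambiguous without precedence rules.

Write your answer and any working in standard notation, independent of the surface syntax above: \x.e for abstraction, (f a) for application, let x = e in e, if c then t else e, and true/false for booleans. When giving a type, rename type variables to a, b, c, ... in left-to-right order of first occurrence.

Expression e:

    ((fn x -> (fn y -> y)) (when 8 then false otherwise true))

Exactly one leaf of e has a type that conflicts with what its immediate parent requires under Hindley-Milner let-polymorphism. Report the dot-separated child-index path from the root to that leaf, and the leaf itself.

Working:
y : b
\y._ : b -> b
\x._ : a -> b -> b
  unify Int ~ Bool
  FAIL: mismatch Int ~ Bool

Answer: 1.0 : 8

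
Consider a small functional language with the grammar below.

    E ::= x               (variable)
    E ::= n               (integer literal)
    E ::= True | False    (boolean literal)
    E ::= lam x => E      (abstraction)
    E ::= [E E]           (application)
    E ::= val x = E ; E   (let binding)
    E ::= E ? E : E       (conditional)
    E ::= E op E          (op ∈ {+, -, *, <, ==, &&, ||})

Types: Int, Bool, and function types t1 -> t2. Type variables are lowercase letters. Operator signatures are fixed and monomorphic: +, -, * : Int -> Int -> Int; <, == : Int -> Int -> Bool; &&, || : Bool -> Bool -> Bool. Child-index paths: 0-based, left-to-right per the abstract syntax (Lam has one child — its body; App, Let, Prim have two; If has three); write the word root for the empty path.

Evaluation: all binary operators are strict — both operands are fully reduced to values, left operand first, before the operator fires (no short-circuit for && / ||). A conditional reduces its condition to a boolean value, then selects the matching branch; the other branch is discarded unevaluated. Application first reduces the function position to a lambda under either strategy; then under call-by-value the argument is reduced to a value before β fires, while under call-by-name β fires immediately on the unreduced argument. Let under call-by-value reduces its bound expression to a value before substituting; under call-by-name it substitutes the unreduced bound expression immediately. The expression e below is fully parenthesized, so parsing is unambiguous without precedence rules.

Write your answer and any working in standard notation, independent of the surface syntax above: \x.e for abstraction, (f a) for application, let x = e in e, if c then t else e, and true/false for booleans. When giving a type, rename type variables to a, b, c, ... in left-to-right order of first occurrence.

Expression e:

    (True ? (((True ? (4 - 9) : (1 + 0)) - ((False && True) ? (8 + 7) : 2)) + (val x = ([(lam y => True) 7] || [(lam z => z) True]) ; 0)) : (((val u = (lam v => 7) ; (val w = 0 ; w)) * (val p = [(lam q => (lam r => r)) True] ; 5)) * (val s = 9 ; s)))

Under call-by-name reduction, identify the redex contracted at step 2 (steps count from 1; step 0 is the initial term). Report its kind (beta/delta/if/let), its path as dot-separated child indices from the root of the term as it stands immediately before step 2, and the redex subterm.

Answer: if at 0.0 : (if true then (4 - 9) else (1 + 0))

Working:
step 0: (if true then (((if true then (4 - 9) else (1 + 0)) - (if (false && true) then (8 + 7) else 2)) + (let x = (((\y.true) 7) || ((\z.z) true)) in 0)) else (((let u = (\v.7) in (let w = 0 in w)) * (let p = ((\q.(\r.r)) true) in 5)) * (let s = 9 in s)))
step 1: [if@root] (((if true then (4 - 9) else (1 + 0)) - (if (false && true) then (8 + 7) else 2)) + (let x = (((\y.true) 7) || ((\z.z) true)) in 0))
step 2: [if@0.0] (((4 - 9) - (if (false && true) then (8 + 7) else 2)) + (let x = (((\y.true) 7) || ((\z.z) true)) in 0))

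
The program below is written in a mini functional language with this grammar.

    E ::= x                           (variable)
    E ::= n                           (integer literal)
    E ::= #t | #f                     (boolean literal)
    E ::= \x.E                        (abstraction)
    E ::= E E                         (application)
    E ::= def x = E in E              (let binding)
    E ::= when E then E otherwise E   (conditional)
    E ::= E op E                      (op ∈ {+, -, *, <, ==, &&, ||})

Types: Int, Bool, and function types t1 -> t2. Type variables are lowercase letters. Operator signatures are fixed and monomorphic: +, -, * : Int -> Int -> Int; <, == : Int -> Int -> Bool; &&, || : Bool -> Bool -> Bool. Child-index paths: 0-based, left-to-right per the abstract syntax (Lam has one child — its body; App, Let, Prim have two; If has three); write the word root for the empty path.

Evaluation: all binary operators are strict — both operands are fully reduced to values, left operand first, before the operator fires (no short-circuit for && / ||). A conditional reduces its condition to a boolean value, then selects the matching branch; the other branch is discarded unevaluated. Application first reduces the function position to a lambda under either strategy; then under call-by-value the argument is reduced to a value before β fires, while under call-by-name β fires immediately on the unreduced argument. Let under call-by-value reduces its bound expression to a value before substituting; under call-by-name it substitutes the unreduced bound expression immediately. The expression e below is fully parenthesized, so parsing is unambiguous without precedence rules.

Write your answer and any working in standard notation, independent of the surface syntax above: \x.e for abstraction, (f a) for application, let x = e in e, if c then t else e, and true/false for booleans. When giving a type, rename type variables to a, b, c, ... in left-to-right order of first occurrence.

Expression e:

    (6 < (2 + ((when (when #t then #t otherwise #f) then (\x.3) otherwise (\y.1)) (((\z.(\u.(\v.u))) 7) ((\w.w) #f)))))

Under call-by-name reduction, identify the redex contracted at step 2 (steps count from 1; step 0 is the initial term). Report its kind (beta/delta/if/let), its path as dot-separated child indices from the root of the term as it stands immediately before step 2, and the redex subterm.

Answer: if at 1.1.0 : (if true then (\x.3) else (\y.1))

Working:
step 0: (6 < (2 + ((if (if true then true else false) then (\x.3) else (\y.1)) (((\z.(\u.(\v.u))) 7) ((\w.w) false)))))
step 1: [if@1.1.0.0] (6 < (2 + ((if true then (\x.3) else (\y.1)) (((\z.(\u.(\v.u))) 7) ((\w.w) false)))))
step 2: [if@1.1.0] (6 < (2 + ((\x.3) (((\z.(\u.(\v.u))) 7) ((\w.w) false)))))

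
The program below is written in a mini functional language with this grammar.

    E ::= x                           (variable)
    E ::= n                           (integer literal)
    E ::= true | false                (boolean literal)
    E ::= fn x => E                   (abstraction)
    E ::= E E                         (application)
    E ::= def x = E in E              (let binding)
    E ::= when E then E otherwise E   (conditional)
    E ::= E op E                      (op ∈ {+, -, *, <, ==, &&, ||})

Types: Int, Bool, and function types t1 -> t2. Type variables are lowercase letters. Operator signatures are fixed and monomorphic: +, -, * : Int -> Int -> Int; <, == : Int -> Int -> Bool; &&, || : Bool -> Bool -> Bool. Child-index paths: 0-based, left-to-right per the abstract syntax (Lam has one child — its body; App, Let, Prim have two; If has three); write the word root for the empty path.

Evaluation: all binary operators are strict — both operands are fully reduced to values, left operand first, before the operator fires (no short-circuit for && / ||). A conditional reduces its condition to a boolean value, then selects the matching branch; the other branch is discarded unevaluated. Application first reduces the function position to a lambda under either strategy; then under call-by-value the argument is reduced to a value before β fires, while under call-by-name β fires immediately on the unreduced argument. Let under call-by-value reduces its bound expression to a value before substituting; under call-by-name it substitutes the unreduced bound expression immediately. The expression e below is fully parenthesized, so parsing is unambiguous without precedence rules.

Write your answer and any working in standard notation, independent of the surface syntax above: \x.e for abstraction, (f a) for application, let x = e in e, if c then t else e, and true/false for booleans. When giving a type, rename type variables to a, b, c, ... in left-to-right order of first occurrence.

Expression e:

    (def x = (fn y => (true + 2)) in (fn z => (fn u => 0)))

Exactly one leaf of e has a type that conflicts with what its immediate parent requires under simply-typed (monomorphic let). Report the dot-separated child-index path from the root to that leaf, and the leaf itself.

Working:
  unify Bool ~ Int
  FAIL: mismatch Bool ~ Int

Answer: 0.0.0 : true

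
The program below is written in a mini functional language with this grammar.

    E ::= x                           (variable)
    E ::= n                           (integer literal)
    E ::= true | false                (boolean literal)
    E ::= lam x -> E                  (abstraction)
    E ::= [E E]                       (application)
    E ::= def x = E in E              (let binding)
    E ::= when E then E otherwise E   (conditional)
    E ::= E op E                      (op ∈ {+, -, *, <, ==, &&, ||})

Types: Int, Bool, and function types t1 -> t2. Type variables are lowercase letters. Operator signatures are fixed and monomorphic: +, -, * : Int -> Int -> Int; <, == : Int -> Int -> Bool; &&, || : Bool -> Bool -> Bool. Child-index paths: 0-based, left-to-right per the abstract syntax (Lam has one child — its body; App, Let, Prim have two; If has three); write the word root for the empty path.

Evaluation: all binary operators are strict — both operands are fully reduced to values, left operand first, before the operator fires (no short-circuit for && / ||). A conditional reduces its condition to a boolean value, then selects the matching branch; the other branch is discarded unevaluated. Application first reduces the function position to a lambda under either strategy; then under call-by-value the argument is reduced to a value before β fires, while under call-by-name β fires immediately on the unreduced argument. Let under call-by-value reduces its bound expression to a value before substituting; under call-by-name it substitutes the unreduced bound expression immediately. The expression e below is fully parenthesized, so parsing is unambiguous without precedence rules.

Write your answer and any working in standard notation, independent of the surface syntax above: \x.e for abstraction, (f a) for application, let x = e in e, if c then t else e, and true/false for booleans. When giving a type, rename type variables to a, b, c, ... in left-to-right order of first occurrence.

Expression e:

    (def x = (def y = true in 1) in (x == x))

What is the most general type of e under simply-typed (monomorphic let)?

Answer: Bool

Trace:
let y : Bool
let x : Int
x : Int
  unify Int ~ Int
x : Int
  unify Int ~ Int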